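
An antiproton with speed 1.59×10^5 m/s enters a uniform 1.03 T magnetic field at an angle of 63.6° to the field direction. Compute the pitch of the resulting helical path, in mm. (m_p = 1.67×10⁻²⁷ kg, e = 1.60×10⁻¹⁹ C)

The velocity component along B is v∥ = v cos63.6° = 7.07×10^4 m/s.
The cyclotron period T = 2πm/(qB) = 6.37×10^-8 s is set by m, q, B alone.
Pitch = v∥·T = (7.07×10^4)(6.37×10^-8) = 4.50×10^-3 m.

pitch ≈ 4.50 mm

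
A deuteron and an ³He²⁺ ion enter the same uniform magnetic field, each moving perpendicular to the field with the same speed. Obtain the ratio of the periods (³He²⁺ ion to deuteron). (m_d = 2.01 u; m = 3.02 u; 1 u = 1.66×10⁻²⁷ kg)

ratio ≈ 0.751

T = 2πm/(qB) is independent of speed, so T₂/T₁ = (m₂/q₂)/(m₁/q₁).
T_{³He²⁺ ion}/T_{deuteron} = (5.01×10^-27/2e) / (3.34×10^-27/1e) = 0.751.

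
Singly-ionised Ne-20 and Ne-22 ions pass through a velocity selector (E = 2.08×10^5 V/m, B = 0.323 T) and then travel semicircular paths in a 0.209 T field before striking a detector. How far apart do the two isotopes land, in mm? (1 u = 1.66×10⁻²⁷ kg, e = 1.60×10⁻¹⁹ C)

Δd ≈ 128 mm

Both emerge at v = E/B₁ = 6.44×10^5 m/s.
r = mv/(qB₂), so r₁ = 0.6393 m and r₂ = 0.7033 m, giving Δr = 0.0639 m.
After a semicircle each ion lands a diameter 2r from the entry slit, so the separation is 2Δr = 0.128 m.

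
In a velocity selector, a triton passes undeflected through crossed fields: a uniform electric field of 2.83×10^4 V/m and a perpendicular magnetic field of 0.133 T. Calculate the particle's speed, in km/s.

v ≈ 213 km/s

For zero net force, qE = qvB, so v = E/B.
v = (2.83×10^4) / (0.133) = 2.13×10^5 m/s.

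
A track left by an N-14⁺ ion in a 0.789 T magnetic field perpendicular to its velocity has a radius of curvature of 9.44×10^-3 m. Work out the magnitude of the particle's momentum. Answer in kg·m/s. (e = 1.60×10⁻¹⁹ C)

Since qvB = mv²/r, the momentum p = mv = qBr.
p = (1×1.60×10^-19)(0.789)(9.44×10^-3) = 1.19×10^-21 kg·m/s.

p ≈ 1.19×10^-21 kg·m/s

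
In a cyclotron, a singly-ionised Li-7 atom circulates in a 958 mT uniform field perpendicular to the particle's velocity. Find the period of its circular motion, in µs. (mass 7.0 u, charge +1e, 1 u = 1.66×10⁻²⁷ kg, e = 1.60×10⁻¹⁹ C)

The cyclotron period is independent of speed: T = 2πm/(qB).
T = 2π(1.16×10^-26) / [(1×1.60×10^-19)(0.958)] = 4.76×10^-7 s.

T ≈ 0.476 µs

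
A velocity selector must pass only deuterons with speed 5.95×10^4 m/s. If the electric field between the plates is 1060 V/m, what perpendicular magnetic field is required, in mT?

B ≈ 17.8 mT

qE = qvB ⇒ B = E/v = (1060) / (5.95×10^4) = 0.0178 T.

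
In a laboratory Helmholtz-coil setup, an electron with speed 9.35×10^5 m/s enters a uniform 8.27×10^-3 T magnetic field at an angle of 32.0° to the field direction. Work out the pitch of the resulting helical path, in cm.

pitch ≈ 0.343 cm

The velocity component along B is v∥ = v cos32.0° = 7.93×10^5 m/s.
The cyclotron period T = 2πm/(qB) = 4.33×10^-9 s is set by m, q, B alone.
Pitch = v∥·T = (7.93×10^5)(4.33×10^-9) = 3.43×10^-3 m.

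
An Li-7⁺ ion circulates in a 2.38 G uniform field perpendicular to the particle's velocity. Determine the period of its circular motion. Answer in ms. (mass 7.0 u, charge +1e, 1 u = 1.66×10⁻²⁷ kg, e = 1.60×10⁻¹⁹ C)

T ≈ 1.92 ms

The cyclotron period is independent of speed: T = 2πm/(qB).
T = 2π(1.16×10^-26) / [(1×1.60×10^-19)(2.38×10^-4)] = 1.92×10^-3 s.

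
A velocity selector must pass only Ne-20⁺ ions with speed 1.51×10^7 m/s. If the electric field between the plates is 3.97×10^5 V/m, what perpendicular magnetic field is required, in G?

qE = qvB ⇒ B = E/v = (3.97×10^5) / (1.51×10^7) = 0.0263 T.

B ≈ 263 G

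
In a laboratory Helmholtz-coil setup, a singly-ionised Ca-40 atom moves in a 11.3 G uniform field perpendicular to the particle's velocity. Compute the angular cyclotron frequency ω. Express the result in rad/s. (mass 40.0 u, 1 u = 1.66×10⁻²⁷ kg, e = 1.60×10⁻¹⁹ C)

ω ≈ 2720 rad/s

ω = qB/m = (1×1.60×10^-19)(1.13×10^-3) / (6.64×10^-26) = 2720 rad/s.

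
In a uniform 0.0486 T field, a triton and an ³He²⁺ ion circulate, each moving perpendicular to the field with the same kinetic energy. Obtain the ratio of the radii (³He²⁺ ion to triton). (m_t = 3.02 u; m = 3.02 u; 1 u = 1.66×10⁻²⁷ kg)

ratio ≈ 0.500

r = √(2mK)/(qB) ⇒ at equal K, r ∝ √m/q.
r_{³He²⁺ ion}/r_{triton} = 0.500.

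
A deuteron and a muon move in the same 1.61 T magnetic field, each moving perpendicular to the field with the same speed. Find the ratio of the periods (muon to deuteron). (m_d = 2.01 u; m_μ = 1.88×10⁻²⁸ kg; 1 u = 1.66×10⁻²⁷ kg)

T = 2πm/(qB) is independent of speed, so T₂/T₁ = (m₂/q₂)/(m₁/q₁).
T_{muon}/T_{deuteron} = (1.88×10^-28/1e) / (3.34×10^-27/1e) = 0.0563.

ratio ≈ 0.0563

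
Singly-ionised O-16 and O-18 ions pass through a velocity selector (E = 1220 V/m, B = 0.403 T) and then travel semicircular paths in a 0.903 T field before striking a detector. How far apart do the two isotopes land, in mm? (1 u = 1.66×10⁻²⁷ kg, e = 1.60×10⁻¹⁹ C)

Δd ≈ 0.139 mm

Both emerge at v = E/B₁ = 3030 m/s.
r = mv/(qB₂), so r₁ = 5.565×10^-4 m and r₂ = 6.261×10^-4 m, giving Δr = 6.96×10^-5 m.
After a semicircle each ion lands a diameter 2r from the entry slit, so the separation is 2Δr = 1.39×10^-4 m.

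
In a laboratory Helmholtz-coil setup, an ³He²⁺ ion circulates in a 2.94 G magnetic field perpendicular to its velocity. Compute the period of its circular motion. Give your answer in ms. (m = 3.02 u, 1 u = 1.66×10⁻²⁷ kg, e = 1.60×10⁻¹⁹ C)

The cyclotron period is independent of speed: T = 2πm/(qB).
T = 2π(5.01×10^-27) / [(2×1.60×10^-19)(2.94×10^-4)] = 3.35×10^-4 s.

T ≈ 0.335 ms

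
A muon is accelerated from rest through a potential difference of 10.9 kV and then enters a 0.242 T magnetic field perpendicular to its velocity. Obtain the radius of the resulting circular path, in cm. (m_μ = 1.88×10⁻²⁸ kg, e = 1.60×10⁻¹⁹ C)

r ≈ 2.09 cm

The kinetic energy gained is K = qV = (1×1.60×10^-19)(1.09×10^4) = 1.74×10^-15 J.
v = √(2K/m) = 4.31×10^6 m/s.
r = mv/(qB) = (1.88×10^-28)(4.31×10^6) / [(1×1.60×10^-19)(0.242)] = 0.0209 m.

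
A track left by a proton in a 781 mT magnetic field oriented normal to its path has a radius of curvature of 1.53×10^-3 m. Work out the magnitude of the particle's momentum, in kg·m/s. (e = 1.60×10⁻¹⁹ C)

Since qvB = mv²/r, the momentum p = mv = qBr.
p = (1×1.60×10^-19)(0.781)(1.53×10^-3) = 1.91×10^-22 kg·m/s.

p ≈ 1.91×10^-22 kg·m/s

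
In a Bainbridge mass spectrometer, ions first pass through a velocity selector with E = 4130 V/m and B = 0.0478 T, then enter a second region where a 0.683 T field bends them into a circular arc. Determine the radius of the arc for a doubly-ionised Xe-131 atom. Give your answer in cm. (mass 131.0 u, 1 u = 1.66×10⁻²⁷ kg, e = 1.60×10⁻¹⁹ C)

The selector passes v = E/B = 4130/0.0478 = 8.64×10^4 m/s.
In the deflection region, r = mv/(qB₂) = (2.17×10^-25)(8.64×10^4) / [(2×1.60×10^-19)(0.683)] = 0.0860 m.

r ≈ 8.60 cm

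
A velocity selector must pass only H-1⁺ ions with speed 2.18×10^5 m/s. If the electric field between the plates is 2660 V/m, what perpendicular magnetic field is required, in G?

qE = qvB ⇒ B = E/v = (2660) / (2.18×10^5) = 0.0122 T.

B ≈ 122 G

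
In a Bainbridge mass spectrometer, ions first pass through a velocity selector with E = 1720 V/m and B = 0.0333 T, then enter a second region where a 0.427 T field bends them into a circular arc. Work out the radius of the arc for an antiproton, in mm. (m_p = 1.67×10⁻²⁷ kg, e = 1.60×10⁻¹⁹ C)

r ≈ 1.26 mm

The selector passes v = E/B = 1720/0.0333 = 5.17×10^4 m/s.
In the deflection region, r = mv/(qB₂) = (1.67×10^-27)(5.17×10^4) / [(1×1.60×10^-19)(0.427)] = 1.26×10^-3 m.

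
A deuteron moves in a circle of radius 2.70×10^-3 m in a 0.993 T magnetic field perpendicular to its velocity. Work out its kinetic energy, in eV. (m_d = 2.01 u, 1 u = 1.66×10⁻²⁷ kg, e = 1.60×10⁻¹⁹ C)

v = qBr/m = (1×1.60×10^-19)(0.993)(2.70×10^-3) / (3.34×10^-27) = 1.29×10^5 m/s.
K = ½mv² = 0.5·(3.34×10^-27)·(1.29×10^5)² = 2.76×10^-17 J = 172 eV.

K ≈ 172 eV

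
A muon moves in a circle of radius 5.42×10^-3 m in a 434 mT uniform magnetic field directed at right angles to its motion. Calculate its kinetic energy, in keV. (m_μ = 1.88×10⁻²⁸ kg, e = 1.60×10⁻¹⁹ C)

K ≈ 2.35 keV

v = qBr/m = (1×1.60×10^-19)(0.434)(5.42×10^-3) / (1.88×10^-28) = 2.00×10^6 m/s.
K = ½mv² = 0.5·(1.88×10^-28)·(2.00×10^6)² = 3.77×10^-16 J = 2.35 keV.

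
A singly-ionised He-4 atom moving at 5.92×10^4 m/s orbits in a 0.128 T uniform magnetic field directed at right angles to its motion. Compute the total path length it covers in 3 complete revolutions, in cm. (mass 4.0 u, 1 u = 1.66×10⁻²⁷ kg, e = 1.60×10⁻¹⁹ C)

r = mv/(qB) = 0.0192 m, so one revolution covers 2πr = 0.121 m.
In 3 revolutions: L = 3·2πr = 0.362 m.

L ≈ 36.2 cm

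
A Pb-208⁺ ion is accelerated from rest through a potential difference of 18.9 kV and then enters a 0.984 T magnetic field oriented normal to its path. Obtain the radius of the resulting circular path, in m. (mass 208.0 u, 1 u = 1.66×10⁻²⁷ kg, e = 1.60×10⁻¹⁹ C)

The kinetic energy gained is K = qV = (1×1.60×10^-19)(1.89×10^4) = 3.02×10^-15 J.
v = √(2K/m) = 1.32×10^5 m/s.
r = mv/(qB) = (3.45×10^-25)(1.32×10^5) / [(1×1.60×10^-19)(0.984)] = 0.290 m.

r ≈ 0.290 m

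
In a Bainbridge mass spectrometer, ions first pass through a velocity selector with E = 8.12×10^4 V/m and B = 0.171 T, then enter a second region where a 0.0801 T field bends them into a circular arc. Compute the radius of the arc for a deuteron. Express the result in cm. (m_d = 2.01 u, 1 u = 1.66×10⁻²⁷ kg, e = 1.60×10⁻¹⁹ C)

r ≈ 12.4 cm

The selector passes v = E/B = 8.12×10^4/0.171 = 4.75×10^5 m/s.
In the deflection region, r = mv/(qB₂) = (3.34×10^-27)(4.75×10^5) / [(1×1.60×10^-19)(0.0801)] = 0.124 m.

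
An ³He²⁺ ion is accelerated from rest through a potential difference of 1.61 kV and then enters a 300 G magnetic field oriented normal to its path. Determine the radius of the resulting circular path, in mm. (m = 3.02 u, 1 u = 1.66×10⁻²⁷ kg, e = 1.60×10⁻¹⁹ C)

r ≈ 237 mm

The kinetic energy gained is K = qV = (2×1.60×10^-19)(1610) = 5.15×10^-16 J.
v = √(2K/m) = 4.53×10^5 m/s.
r = mv/(qB) = (5.01×10^-27)(4.53×10^5) / [(2×1.60×10^-19)(0.0300)] = 0.237 m.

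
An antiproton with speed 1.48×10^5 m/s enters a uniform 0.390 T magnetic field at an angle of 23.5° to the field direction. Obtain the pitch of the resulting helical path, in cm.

pitch ≈ 2.28 cm

The velocity component along B is v∥ = v cos23.5° = 1.36×10^5 m/s.
The cyclotron period T = 2πm/(qB) = 1.68×10^-7 s is set by m, q, B alone.
Pitch = v∥·T = (1.36×10^5)(1.68×10^-7) = 0.0228 m.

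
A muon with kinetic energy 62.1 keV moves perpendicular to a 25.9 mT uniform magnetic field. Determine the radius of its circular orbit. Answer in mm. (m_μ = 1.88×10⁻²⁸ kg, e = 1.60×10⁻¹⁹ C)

Convert the energy: K = 62.1 keV = 9.94×10^-15 J.
v = √(2K/m) = √(2·9.94×10^-15/1.88×10^-28) = 1.03×10^7 m/s.
r = mv/(qB) = (1.88×10^-28)(1.03×10^7) / [(1×1.60×10^-19)(0.0259)] = 0.466 m.

r ≈ 466 mm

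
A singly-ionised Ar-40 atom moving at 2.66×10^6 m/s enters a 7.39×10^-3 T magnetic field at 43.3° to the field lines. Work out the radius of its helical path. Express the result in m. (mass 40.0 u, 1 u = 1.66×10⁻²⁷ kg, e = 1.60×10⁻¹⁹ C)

r ≈ 102 m

Only the perpendicular component v⊥ = v sin43.3° = 1.82×10^6 m/s is bent by the field.
r = m v⊥ /(qB) = (6.64×10^-26)(1.82×10^6) / [(1×1.60×10^-19)(7.39×10^-3)] = 102 m.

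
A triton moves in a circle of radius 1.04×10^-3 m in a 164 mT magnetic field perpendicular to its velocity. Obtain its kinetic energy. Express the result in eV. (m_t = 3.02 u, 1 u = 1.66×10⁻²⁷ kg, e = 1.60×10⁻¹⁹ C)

K ≈ 0.464 eV

v = qBr/m = (1×1.60×10^-19)(0.164)(1.04×10^-3) / (5.01×10^-27) = 5440 m/s.
K = ½mv² = 0.5·(5.01×10^-27)·(5440)² = 7.43×10^-20 J = 0.464 eV.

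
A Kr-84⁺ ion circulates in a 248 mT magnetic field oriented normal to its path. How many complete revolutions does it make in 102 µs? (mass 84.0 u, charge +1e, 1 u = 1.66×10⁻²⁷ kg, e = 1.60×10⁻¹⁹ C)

N = 4

T = 2πm/(qB) = 2π(1.3944×10^-25) / [(1×1.60×10^-19)(0.248)] = 2.2080×10^-5 s.
N = t/T = 1.02×10^-4 / 2.2080×10^-5 ≈ 4.62, so 4 complete revolutions.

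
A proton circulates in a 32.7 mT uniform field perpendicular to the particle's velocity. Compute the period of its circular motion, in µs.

T ≈ 2.01 µs

The cyclotron period is independent of speed: T = 2πm/(qB).
T = 2π(1.67×10^-27) / [(1×1.60×10^-19)(0.0327)] = 2.01×10^-6 s.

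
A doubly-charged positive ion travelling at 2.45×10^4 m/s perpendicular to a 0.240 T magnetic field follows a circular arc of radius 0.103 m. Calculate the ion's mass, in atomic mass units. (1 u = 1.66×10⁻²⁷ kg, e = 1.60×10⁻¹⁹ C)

qvB = mv²/r ⇒ m = qBr/v.
m = (2×1.60×10^-19)(0.240)(0.103) / (2.45×10^4) = 3.23×10^-25 kg = 195 u.

m ≈ 195 u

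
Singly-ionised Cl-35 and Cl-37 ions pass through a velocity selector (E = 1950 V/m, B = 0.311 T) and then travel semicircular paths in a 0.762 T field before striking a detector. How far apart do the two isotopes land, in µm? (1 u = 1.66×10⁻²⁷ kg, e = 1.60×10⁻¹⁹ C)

Δd ≈ 341 µm

Both emerge at v = E/B₁ = 6270 m/s.
r = mv/(qB₂), so r₁ = 2.988×10^-3 m and r₂ = 3.159×10^-3 m, giving Δr = 1.71×10^-4 m.
After a semicircle each ion lands a diameter 2r from the entry slit, so the separation is 2Δr = 3.41×10^-4 m.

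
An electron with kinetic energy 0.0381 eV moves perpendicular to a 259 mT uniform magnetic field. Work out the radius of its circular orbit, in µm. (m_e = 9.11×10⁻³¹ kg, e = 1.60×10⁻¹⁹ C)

Convert the energy: K = 0.0381 eV = 6.10×10^-21 J.
v = √(2K/m) = √(2·6.10×10^-21/9.11×10^-31) = 1.16×10^5 m/s.
r = mv/(qB) = (9.11×10^-31)(1.16×10^5) / [(1×1.60×10^-19)(0.259)] = 2.54×10^-6 m.

r ≈ 2.54 µm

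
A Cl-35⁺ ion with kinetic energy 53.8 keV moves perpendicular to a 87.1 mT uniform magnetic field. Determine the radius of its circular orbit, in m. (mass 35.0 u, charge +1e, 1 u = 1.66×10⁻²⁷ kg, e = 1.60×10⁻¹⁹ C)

r ≈ 2.27 m

Convert the energy: K = 53.8 keV = 8.61×10^-15 J.
v = √(2K/m) = √(2·8.61×10^-15/5.81×10^-26) = 5.44×10^5 m/s.
r = mv/(qB) = (5.81×10^-26)(5.44×10^5) / [(1×1.60×10^-19)(0.0871)] = 2.27 m.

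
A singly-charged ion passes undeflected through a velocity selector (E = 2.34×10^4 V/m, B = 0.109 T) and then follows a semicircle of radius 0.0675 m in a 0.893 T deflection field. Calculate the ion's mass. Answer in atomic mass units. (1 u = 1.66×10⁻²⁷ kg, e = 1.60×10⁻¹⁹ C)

m ≈ 27.1 u

v = E/B₁ = 2.15×10^5 m/s.
From r = mv/(qB₂), m = qB₂r/v = (1×1.60×10^-19)(0.893)(0.0675) / (2.15×10^5) = 4.49×10^-26 kg.
In atomic mass units: m = 4.49×10^-26 / 1.66×10^-27 = 27.1 u.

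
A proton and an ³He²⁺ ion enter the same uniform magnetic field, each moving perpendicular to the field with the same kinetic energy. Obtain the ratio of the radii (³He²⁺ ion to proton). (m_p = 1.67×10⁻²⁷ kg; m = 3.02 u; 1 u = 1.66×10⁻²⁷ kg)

r = √(2mK)/(qB) ⇒ at equal K, r ∝ √m/q.
r_{³He²⁺ ion}/r_{proton} = 0.866.

ratio ≈ 0.866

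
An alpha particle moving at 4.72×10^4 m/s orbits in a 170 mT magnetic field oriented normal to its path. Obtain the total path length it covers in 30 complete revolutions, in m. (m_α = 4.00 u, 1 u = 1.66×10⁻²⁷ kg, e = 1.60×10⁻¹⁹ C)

L ≈ 1.09 m

r = mv/(qB) = 5.76×10^-3 m, so one revolution covers 2πr = 0.0362 m.
In 30 revolutions: L = 30·2πr = 1.09 m.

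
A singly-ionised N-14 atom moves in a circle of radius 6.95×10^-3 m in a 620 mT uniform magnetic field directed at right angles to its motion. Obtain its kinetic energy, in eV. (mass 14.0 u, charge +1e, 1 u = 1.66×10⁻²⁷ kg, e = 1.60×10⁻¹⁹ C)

K ≈ 63.9 eV

v = qBr/m = (1×1.60×10^-19)(0.620)(6.95×10^-3) / (2.32×10^-26) = 2.97×10^4 m/s.
K = ½mv² = 0.5·(2.32×10^-26)·(2.97×10^4)² = 1.02×10^-17 J = 63.9 eV.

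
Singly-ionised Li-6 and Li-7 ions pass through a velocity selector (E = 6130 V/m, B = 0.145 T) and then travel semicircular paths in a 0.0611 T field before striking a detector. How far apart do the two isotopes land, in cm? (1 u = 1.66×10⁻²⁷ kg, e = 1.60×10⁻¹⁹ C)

Δd ≈ 1.44 cm

Both emerge at v = E/B₁ = 4.23×10^4 m/s.
r = mv/(qB₂), so r₁ = 0.04307 m and r₂ = 0.05025 m, giving Δr = 7.18×10^-3 m.
After a semicircle each ion lands a diameter 2r from the entry slit, so the separation is 2Δr = 0.0144 m.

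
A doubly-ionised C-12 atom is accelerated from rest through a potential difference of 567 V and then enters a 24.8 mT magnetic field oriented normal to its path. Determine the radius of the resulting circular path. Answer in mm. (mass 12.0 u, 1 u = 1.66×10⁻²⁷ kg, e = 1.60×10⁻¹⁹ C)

The kinetic energy gained is K = qV = (2×1.60×10^-19)(567) = 1.81×10^-16 J.
v = √(2K/m) = 1.35×10^5 m/s.
r = mv/(qB) = (1.99×10^-26)(1.35×10^5) / [(2×1.60×10^-19)(0.0248)] = 0.339 m.

r ≈ 339 mm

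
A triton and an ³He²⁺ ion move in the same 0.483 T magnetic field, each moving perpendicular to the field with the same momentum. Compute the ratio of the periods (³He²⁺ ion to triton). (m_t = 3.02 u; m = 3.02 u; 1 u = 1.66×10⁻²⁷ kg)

ratio ≈ 0.500

T = 2πm/(qB) is independent of speed, so T₂/T₁ = (m₂/q₂)/(m₁/q₁).
T_{³He²⁺ ion}/T_{triton} = (5.01×10^-27/2e) / (5.01×10^-27/1e) = 0.500.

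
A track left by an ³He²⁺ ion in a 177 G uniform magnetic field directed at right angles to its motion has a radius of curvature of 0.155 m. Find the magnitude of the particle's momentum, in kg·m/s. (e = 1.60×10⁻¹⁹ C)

Since qvB = mv²/r, the momentum p = mv = qBr.
p = (2×1.60×10^-19)(0.0177)(0.155) = 8.78×10^-22 kg·m/s.

p ≈ 8.78×10^-22 kg·m/s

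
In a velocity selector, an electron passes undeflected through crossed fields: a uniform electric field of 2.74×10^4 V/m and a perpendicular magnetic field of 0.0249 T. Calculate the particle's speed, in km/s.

v ≈ 1100 km/s

For zero net force, qE = qvB, so v = E/B.
v = (2.74×10^4) / (0.0249) = 1.10×10^6 m/s.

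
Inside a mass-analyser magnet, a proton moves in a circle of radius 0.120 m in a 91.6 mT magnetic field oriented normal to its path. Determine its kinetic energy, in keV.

v = qBr/m = (1×1.60×10^-19)(0.0916)(0.120) / (1.67×10^-27) = 1.05×10^6 m/s.
K = ½mv² = 0.5·(1.67×10^-27)·(1.05×10^6)² = 9.26×10^-16 J = 5.79 keV.

K ≈ 5.79 keV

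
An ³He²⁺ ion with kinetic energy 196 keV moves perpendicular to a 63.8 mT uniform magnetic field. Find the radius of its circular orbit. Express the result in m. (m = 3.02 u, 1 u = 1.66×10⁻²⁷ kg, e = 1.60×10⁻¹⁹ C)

Convert the energy: K = 196 keV = 3.14×10^-14 J.
v = √(2K/m) = √(2·3.14×10^-14/5.01×10^-27) = 3.54×10^6 m/s.
r = mv/(qB) = (5.01×10^-27)(3.54×10^6) / [(2×1.60×10^-19)(0.0638)] = 0.869 m.

r ≈ 0.869 m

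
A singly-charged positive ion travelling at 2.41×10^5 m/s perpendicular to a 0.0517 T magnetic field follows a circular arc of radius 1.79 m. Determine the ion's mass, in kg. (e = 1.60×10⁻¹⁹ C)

m ≈ 6.14×10^-26 kg

qvB = mv²/r ⇒ m = qBr/v.
m = (1×1.60×10^-19)(0.0517)(1.79) / (2.41×10^5) = 6.14×10^-26 kg.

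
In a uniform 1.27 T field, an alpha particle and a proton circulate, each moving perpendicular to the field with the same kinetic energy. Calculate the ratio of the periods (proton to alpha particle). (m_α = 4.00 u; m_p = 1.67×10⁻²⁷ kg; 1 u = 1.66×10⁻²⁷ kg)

ratio ≈ 0.503

T = 2πm/(qB) is independent of speed, so T₂/T₁ = (m₂/q₂)/(m₁/q₁).
T_{proton}/T_{alpha particle} = (1.67×10^-27/1e) / (6.64×10^-27/2e) = 0.503.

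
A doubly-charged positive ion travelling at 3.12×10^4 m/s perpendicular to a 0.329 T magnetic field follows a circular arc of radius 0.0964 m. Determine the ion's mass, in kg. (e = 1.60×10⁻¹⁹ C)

m ≈ 3.25×10^-25 kg

qvB = mv²/r ⇒ m = qBr/v.
m = (2×1.60×10^-19)(0.329)(0.0964) / (3.12×10^4) = 3.25×10^-25 kg.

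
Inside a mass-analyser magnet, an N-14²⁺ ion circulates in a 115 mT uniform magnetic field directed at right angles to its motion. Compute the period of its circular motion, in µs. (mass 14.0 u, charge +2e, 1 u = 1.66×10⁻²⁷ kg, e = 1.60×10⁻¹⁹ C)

T ≈ 3.97 µs

The cyclotron period is independent of speed: T = 2πm/(qB).
T = 2π(2.32×10^-26) / [(2×1.60×10^-19)(0.115)] = 3.97×10^-6 s.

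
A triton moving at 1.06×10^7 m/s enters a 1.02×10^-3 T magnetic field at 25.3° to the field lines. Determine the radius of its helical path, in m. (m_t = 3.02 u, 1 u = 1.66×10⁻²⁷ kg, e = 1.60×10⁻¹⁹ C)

r ≈ 139 m

Only the perpendicular component v⊥ = v sin25.3° = 4.53×10^6 m/s is bent by the field.
r = m v⊥ /(qB) = (5.01×10^-27)(4.53×10^6) / [(1×1.60×10^-19)(1.02×10^-3)] = 139 m.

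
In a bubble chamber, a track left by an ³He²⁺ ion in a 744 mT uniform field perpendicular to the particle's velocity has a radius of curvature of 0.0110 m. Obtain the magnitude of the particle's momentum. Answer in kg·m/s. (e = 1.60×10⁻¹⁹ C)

Since qvB = mv²/r, the momentum p = mv = qBr.
p = (2×1.60×10^-19)(0.744)(0.0110) = 2.62×10^-21 kg·m/s.

p ≈ 2.62×10^-21 kg·m/s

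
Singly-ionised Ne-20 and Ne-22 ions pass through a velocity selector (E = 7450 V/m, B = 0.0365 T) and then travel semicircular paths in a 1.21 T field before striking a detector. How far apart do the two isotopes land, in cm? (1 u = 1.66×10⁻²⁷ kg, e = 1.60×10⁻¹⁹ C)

Δd ≈ 0.700 cm

Both emerge at v = E/B₁ = 2.04×10^5 m/s.
r = mv/(qB₂), so r₁ = 0.03500 m and r₂ = 0.03850 m, giving Δr = 3.50×10^-3 m.
After a semicircle each ion lands a diameter 2r from the entry slit, so the separation is 2Δr = 7.00×10^-3 m.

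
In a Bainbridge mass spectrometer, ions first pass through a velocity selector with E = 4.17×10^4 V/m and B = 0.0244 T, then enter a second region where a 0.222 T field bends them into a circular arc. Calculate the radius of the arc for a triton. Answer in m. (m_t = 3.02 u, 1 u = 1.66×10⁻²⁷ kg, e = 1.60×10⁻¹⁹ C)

r ≈ 0.241 m

The selector passes v = E/B = 4.17×10^4/0.0244 = 1.71×10^6 m/s.
In the deflection region, r = mv/(qB₂) = (5.01×10^-27)(1.71×10^6) / [(1×1.60×10^-19)(0.222)] = 0.241 m.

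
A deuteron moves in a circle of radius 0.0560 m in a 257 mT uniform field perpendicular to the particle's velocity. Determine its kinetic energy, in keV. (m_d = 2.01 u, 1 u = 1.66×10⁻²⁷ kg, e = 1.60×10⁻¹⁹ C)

K ≈ 4.97 keV

v = qBr/m = (1×1.60×10^-19)(0.257)(0.0560) / (3.34×10^-27) = 6.90×10^5 m/s.
K = ½mv² = 0.5·(3.34×10^-27)·(6.90×10^5)² = 7.95×10^-16 J = 4.97 keV.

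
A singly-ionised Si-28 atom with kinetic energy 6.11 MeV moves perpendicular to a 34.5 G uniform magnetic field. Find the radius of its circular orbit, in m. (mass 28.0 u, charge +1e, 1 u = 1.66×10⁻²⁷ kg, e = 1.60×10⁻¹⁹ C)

Convert the energy: K = 6.11 MeV = 9.78×10^-13 J.
v = √(2K/m) = √(2·9.78×10^-13/4.65×10^-26) = 6.49×10^6 m/s.
r = mv/(qB) = (4.65×10^-26)(6.49×10^6) / [(1×1.60×10^-19)(3.45×10^-3)] = 546 m.

r ≈ 546 m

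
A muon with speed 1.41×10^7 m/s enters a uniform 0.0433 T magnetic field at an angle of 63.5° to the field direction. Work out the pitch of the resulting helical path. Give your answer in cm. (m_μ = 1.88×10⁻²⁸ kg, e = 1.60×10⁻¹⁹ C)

pitch ≈ 107 cm

The velocity component along B is v∥ = v cos63.5° = 6.29×10^6 m/s.
The cyclotron period T = 2πm/(qB) = 1.71×10^-7 s is set by m, q, B alone.
Pitch = v∥·T = (6.29×10^6)(1.71×10^-7) = 1.07 m.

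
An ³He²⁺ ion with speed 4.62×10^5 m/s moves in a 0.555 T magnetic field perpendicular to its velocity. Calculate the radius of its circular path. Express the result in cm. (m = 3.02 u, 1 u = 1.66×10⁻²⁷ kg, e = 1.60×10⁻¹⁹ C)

r ≈ 1.30 cm

The magnetic force provides the centripetal force: qvB = mv²/r, so r = mv/(qB).
r = (5.01×10^-27 kg)(4.62×10^5 m/s) / [(2×1.60×10^-19 C)(0.555 T)] = 0.0130 m.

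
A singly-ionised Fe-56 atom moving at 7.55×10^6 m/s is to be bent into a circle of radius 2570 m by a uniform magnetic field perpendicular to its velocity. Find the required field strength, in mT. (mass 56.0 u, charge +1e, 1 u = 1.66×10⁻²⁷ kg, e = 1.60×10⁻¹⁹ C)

B ≈ 1.71 mT

qvB = mv²/r gives B = mv/(qr).
B = (9.30×10^-26)(7.55×10^6) / [(1×1.60×10^-19)(2570)] = 1.71×10^-3 T.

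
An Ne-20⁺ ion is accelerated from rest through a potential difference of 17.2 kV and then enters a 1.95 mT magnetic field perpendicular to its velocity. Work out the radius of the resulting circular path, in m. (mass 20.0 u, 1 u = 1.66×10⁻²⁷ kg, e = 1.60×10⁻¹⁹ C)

r ≈ 43.3 m

The kinetic energy gained is K = qV = (1×1.60×10^-19)(1.72×10^4) = 2.75×10^-15 J.
v = √(2K/m) = 4.07×10^5 m/s.
r = mv/(qB) = (3.32×10^-26)(4.07×10^5) / [(1×1.60×10^-19)(1.95×10^-3)] = 43.3 m.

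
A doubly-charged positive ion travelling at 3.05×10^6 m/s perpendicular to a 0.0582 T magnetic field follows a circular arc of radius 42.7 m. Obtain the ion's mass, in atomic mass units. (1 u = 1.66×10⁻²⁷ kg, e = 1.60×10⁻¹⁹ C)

qvB = mv²/r ⇒ m = qBr/v.
m = (2×1.60×10^-19)(0.0582)(42.7) / (3.05×10^6) = 2.61×10^-25 kg = 157 u.

m ≈ 157 u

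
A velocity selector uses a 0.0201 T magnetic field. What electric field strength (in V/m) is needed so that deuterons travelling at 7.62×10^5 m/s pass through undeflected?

E ≈ 1.53×10^4 V/m

qE = qvB ⇒ E = vB = (7.62×10^5)(0.0201) = 1.53×10^4 V/m.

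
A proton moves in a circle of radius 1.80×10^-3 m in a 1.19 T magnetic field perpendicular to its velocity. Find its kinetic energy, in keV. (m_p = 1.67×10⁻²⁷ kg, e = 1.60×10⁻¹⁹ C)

K ≈ 0.220 keV

v = qBr/m = (1×1.60×10^-19)(1.19)(1.80×10^-3) / (1.67×10^-27) = 2.05×10^5 m/s.
K = ½mv² = 0.5·(1.67×10^-27)·(2.05×10^5)² = 3.52×10^-17 J = 0.220 keV.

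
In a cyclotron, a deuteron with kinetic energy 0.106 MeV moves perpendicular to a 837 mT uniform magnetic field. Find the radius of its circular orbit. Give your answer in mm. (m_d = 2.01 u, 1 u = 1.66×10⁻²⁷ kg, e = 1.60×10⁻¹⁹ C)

Convert the energy: K = 0.106 MeV = 1.70×10^-14 J.
v = √(2K/m) = √(2·1.70×10^-14/3.34×10^-27) = 3.19×10^6 m/s.
r = mv/(qB) = (3.34×10^-27)(3.19×10^6) / [(1×1.60×10^-19)(0.837)] = 0.0794 m.

r ≈ 79.4 mm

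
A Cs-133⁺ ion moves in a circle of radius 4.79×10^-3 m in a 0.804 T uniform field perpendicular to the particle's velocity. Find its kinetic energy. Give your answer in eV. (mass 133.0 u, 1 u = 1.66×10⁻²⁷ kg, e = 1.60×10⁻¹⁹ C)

K ≈ 5.37 eV

v = qBr/m = (1×1.60×10^-19)(0.804)(4.79×10^-3) / (2.21×10^-25) = 2790 m/s.
K = ½mv² = 0.5·(2.21×10^-25)·(2790)² = 8.60×10^-19 J = 5.37 eV.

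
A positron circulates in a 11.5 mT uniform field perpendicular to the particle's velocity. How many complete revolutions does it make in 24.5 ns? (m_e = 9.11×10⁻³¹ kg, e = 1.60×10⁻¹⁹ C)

T = 2πm/(qB) = 2π(9.11×10^-31) / [(1×1.60×10^-19)(0.0115)] = 3.1109×10^-9 s.
N = t/T = 2.45×10^-8 / 3.1109×10^-9 ≈ 7.88, so 7 complete revolutions.

N = 7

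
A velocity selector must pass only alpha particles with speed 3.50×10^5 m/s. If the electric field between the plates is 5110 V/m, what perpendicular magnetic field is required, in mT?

qE = qvB ⇒ B = E/v = (5110) / (3.50×10^5) = 0.0146 T.

B ≈ 14.6 mT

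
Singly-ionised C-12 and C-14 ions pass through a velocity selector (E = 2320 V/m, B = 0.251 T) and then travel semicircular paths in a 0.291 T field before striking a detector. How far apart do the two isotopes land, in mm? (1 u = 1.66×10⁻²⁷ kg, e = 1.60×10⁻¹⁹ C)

Δd ≈ 1.32 mm

Both emerge at v = E/B₁ = 9240 m/s.
r = mv/(qB₂), so r₁ = 3.954×10^-3 m and r₂ = 4.614×10^-3 m, giving Δr = 6.59×10^-4 m.
After a semicircle each ion lands a diameter 2r from the entry slit, so the separation is 2Δr = 1.32×10^-3 m.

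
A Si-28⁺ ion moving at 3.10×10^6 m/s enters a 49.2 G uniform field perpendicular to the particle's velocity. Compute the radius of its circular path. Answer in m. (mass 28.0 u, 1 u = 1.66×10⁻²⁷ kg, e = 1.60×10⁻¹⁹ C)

The magnetic force provides the centripetal force: qvB = mv²/r, so r = mv/(qB).
r = (4.65×10^-26 kg)(3.10×10^6 m/s) / [(1×1.60×10^-19 C)(4.92×10^-3 T)] = 183 m.

r ≈ 183 m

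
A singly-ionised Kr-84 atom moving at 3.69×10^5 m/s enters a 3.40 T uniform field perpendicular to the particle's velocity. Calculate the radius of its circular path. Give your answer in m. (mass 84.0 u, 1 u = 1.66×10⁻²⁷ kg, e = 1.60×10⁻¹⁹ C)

r ≈ 0.0946 m

The magnetic force provides the centripetal force: qvB = mv²/r, so r = mv/(qB).
r = (1.39×10^-25 kg)(3.69×10^5 m/s) / [(1×1.60×10^-19 C)(3.40 T)] = 0.0946 m.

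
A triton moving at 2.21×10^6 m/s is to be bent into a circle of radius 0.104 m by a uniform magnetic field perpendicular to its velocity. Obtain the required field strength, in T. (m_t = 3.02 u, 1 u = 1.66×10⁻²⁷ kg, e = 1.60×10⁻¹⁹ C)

qvB = mv²/r gives B = mv/(qr).
B = (5.01×10^-27)(2.21×10^6) / [(1×1.60×10^-19)(0.104)] = 0.666 T.

B ≈ 0.666 T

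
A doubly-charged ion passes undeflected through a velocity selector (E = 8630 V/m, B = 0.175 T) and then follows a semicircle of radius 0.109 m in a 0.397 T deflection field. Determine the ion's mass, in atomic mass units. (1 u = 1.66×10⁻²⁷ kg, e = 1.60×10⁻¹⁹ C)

m ≈ 169 u

v = E/B₁ = 4.93×10^4 m/s.
From r = mv/(qB₂), m = qB₂r/v = (2×1.60×10^-19)(0.397)(0.109) / (4.93×10^4) = 2.81×10^-25 kg.
In atomic mass units: m = 2.81×10^-25 / 1.66×10^-27 = 169 u.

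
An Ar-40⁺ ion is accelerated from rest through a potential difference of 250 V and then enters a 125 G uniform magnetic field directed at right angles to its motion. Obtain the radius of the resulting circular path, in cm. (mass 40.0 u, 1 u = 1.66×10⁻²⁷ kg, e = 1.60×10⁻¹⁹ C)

The kinetic energy gained is K = qV = (1×1.60×10^-19)(250) = 4.00×10^-17 J.
v = √(2K/m) = 3.47×10^4 m/s.
r = mv/(qB) = (6.64×10^-26)(3.47×10^4) / [(1×1.60×10^-19)(0.0125)] = 1.15 m.

r ≈ 115 cm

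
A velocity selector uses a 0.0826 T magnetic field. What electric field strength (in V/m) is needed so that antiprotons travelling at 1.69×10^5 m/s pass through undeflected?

E ≈ 1.40×10^4 V/m

qE = qvB ⇒ E = vB = (1.69×10^5)(0.0826) = 1.40×10^4 V/m.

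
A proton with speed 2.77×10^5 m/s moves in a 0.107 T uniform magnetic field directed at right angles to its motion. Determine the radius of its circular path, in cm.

r ≈ 2.70 cm

The magnetic force provides the centripetal force: qvB = mv²/r, so r = mv/(qB).
r = (1.67×10^-27 kg)(2.77×10^5 m/s) / [(1×1.60×10^-19 C)(0.107 T)] = 0.0270 m.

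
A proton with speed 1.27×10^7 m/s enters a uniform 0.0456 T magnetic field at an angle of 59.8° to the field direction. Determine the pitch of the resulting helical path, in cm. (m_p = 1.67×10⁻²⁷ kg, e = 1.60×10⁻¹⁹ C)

pitch ≈ 919 cm

The velocity component along B is v∥ = v cos59.8° = 6.39×10^6 m/s.
The cyclotron period T = 2πm/(qB) = 1.44×10^-6 s is set by m, q, B alone.
Pitch = v∥·T = (6.39×10^6)(1.44×10^-6) = 9.19 m.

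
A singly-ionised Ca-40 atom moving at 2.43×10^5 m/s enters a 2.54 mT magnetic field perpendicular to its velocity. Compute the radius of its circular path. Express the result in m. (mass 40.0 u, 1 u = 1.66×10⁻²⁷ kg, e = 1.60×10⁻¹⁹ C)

The magnetic force provides the centripetal force: qvB = mv²/r, so r = mv/(qB).
r = (6.64×10^-26 kg)(2.43×10^5 m/s) / [(1×1.60×10^-19 C)(2.54×10^-3 T)] = 39.7 m.

r ≈ 39.7 m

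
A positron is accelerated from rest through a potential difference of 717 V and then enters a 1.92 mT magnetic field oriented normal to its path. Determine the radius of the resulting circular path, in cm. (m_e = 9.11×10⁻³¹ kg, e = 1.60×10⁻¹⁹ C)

The kinetic energy gained is K = qV = (1×1.60×10^-19)(717) = 1.15×10^-16 J.
v = √(2K/m) = 1.59×10^7 m/s.
r = mv/(qB) = (9.11×10^-31)(1.59×10^7) / [(1×1.60×10^-19)(1.92×10^-3)] = 0.0471 m.

r ≈ 4.71 cm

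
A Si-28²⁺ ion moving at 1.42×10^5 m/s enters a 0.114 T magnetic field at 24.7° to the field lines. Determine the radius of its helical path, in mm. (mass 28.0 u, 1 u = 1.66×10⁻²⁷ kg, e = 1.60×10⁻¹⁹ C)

r ≈ 75.6 mm

Only the perpendicular component v⊥ = v sin24.7° = 5.93×10^4 m/s is bent by the field.
r = m v⊥ /(qB) = (4.65×10^-26)(5.93×10^4) / [(2×1.60×10^-19)(0.114)] = 0.0756 m.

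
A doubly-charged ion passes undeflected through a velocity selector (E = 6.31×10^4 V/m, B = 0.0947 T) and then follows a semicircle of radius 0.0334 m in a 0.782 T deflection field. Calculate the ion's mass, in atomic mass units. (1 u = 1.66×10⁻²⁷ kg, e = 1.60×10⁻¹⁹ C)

m ≈ 7.56 u

v = E/B₁ = 6.66×10^5 m/s.
From r = mv/(qB₂), m = qB₂r/v = (2×1.60×10^-19)(0.782)(0.0334) / (6.66×10^5) = 1.25×10^-26 kg.
In atomic mass units: m = 1.25×10^-26 / 1.66×10^-27 = 7.56 u.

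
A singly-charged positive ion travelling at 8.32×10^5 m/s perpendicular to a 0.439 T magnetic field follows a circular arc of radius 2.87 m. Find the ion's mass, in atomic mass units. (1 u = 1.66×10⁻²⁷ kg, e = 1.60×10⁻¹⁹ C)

m ≈ 146 u

qvB = mv²/r ⇒ m = qBr/v.
m = (1×1.60×10^-19)(0.439)(2.87) / (8.32×10^5) = 2.42×10^-25 kg = 146 u.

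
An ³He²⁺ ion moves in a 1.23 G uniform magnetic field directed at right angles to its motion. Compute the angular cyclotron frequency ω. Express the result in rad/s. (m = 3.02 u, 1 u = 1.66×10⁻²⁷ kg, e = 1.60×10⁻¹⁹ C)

ω = qB/m = (2×1.60×10^-19)(1.23×10^-4) / (5.01×10^-27) = 7850 rad/s.

ω ≈ 7850 rad/s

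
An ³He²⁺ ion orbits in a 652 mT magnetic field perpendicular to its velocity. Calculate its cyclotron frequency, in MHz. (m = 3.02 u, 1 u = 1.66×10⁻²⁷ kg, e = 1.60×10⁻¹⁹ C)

f ≈ 6.62 MHz

f = qB/(2πm) = (2×1.60×10^-19)(0.652) / [2π(5.01×10^-27)] = 6.62×10^6 Hz.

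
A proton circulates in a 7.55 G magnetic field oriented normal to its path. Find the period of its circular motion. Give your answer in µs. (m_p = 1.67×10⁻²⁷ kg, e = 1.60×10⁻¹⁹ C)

The cyclotron period is independent of speed: T = 2πm/(qB).
T = 2π(1.67×10^-27) / [(1×1.60×10^-19)(7.55×10^-4)] = 8.69×10^-5 s.

T ≈ 86.9 µs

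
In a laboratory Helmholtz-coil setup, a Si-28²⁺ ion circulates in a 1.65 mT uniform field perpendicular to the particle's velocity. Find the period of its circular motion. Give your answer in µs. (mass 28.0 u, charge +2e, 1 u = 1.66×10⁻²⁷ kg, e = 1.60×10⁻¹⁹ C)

T ≈ 553 µs

The cyclotron period is independent of speed: T = 2πm/(qB).
T = 2π(4.65×10^-26) / [(2×1.60×10^-19)(1.65×10^-3)] = 5.53×10^-4 s.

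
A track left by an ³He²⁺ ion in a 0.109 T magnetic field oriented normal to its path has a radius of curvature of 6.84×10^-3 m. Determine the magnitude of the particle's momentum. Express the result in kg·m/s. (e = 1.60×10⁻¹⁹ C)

Since qvB = mv²/r, the momentum p = mv = qBr.
p = (2×1.60×10^-19)(0.109)(6.84×10^-3) = 2.39×10^-22 kg·m/s.

p ≈ 2.39×10^-22 kg·m/s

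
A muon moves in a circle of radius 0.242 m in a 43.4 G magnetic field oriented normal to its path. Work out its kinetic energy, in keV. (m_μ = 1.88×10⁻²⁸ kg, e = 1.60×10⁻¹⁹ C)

K ≈ 0.469 keV

v = qBr/m = (1×1.60×10^-19)(4.34×10^-3)(0.242) / (1.88×10^-28) = 8.94×10^5 m/s.
K = ½mv² = 0.5·(1.88×10^-28)·(8.94×10^5)² = 7.51×10^-17 J = 0.469 keV.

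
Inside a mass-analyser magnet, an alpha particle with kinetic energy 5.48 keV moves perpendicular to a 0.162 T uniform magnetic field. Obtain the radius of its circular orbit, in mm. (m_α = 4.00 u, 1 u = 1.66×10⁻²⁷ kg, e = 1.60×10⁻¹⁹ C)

r ≈ 65.8 mm

Convert the energy: K = 5.48 keV = 8.77×10^-16 J.
v = √(2K/m) = √(2·8.77×10^-16/6.64×10^-27) = 5.14×10^5 m/s.
r = mv/(qB) = (6.64×10^-27)(5.14×10^5) / [(2×1.60×10^-19)(0.162)] = 0.0658 m.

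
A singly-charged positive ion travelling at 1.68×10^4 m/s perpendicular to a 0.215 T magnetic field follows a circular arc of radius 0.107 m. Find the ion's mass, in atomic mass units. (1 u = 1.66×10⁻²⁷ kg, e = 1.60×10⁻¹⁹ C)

qvB = mv²/r ⇒ m = qBr/v.
m = (1×1.60×10^-19)(0.215)(0.107) / (1.68×10^4) = 2.19×10^-25 kg = 132 u.

m ≈ 132 u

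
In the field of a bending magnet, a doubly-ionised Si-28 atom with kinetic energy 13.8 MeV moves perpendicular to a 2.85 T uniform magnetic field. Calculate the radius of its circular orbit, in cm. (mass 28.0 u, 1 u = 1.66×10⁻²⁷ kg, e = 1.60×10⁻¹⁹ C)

r ≈ 49.7 cm

Convert the energy: K = 13.8 MeV = 2.21×10^-12 J.
v = √(2K/m) = √(2·2.21×10^-12/4.65×10^-26) = 9.75×10^6 m/s.
r = mv/(qB) = (4.65×10^-26)(9.75×10^6) / [(2×1.60×10^-19)(2.85)] = 0.497 m.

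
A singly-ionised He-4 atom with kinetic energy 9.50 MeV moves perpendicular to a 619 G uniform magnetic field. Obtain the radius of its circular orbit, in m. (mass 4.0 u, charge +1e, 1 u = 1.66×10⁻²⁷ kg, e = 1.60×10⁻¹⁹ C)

Convert the energy: K = 9.50 MeV = 1.52×10^-12 J.
v = √(2K/m) = √(2·1.52×10^-12/6.64×10^-27) = 2.14×10^7 m/s.
r = mv/(qB) = (6.64×10^-27)(2.14×10^7) / [(1×1.60×10^-19)(0.0619)] = 14.3 m.

r ≈ 14.3 m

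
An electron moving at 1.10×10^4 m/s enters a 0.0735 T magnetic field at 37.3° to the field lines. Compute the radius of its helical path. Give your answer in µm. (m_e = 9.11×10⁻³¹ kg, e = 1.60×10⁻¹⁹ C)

Only the perpendicular component v⊥ = v sin37.3° = 6670 m/s is bent by the field.
r = m v⊥ /(qB) = (9.11×10^-31)(6670) / [(1×1.60×10^-19)(0.0735)] = 5.16×10^-7 m.

r ≈ 0.516 µm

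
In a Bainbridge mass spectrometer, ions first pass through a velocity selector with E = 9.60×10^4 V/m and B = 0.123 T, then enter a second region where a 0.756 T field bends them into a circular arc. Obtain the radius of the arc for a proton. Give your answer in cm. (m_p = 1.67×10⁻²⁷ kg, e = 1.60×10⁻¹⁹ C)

The selector passes v = E/B = 9.60×10^4/0.123 = 7.80×10^5 m/s.
In the deflection region, r = mv/(qB₂) = (1.67×10^-27)(7.80×10^5) / [(1×1.60×10^-19)(0.756)] = 0.0108 m.

r ≈ 1.08 cm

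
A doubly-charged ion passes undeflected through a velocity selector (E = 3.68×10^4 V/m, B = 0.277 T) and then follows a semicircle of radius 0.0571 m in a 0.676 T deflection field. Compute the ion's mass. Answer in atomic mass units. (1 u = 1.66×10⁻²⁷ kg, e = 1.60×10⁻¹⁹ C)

m ≈ 56.0 u

v = E/B₁ = 1.33×10^5 m/s.
From r = mv/(qB₂), m = qB₂r/v = (2×1.60×10^-19)(0.676)(0.0571) / (1.33×10^5) = 9.30×10^-26 kg.
In atomic mass units: m = 9.30×10^-26 / 1.66×10^-27 = 56.0 u.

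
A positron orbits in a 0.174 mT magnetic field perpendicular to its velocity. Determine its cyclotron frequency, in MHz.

f = qB/(2πm) = (1×1.60×10^-19)(1.74×10^-4) / [2π(9.11×10^-31)] = 4.86×10^6 Hz.

f ≈ 4.86 MHz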